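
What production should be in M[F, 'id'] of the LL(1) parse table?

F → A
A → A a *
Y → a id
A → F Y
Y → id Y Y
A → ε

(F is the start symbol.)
F → A

To find M[F, 'id'], we find productions for F where 'id' is in the predict set (PREDICT(N → α) = (FIRST(α) \ {ε}) ∪ (FOLLOW(N) if α ⇒* ε)).

Relevant sets:
  FIRST(A) = { 'a', 'id', ε }
  FOLLOW(F) = { $, 'a', 'id' }

F → A: PREDICT = { $, 'a', 'id' }
  'id' is in predict set, so this production goes in M[F, 'id']

M[F, 'id'] = F → A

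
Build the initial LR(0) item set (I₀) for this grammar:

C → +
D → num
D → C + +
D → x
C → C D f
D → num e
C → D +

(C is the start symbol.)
{ [C → . +], [C → . C D f], [C → . D +], [C' → . C], [D → . C + +], [D → . num e], [D → . num], [D → . x] }

First, augment the grammar with C' → C
I₀ = CLOSURE({ [C' → . C] }):
  [C' → . C] has the dot before C: add [C → . +], [C → . C D f], [C → . D +]
  [C → . D +] has the dot before D: add [D → . num], [D → . C + +], [D → . x], [D → . num e]
No further items can be added.

I₀ = { [C → . +], [C → . C D f], [C → . D +], [C' → . C], [D → . C + +], [D → . num e], [D → . num], [D → . x] }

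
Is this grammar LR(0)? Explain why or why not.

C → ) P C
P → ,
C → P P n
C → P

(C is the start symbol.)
A grammar is LR(0) if no state in the canonical LR(0) collection has:
  - both a shift item (dot before a terminal) and a complete item (shift-reduce conflict), or
  - two or more complete items (reduce-reduce conflict; the accept item [C' → C .] counts as a complete item here).

Augment with C' → C and build the canonical LR(0) collection (I0 = CLOSURE({[C' → . C]}), then GOTO on every symbol after a dot until no new states appear). It has 9 states:
  I0: { [C → . ) P C], [C → . P P n], [C → . P], [C' → . C], [P → . ,] }  — shift
  I1: { [C → ) . P C], [P → . ,] }  — shift
  I2: { [P → , .] }  — reduce
  I3: { [C' → C .] }  — accept
  I4: { [C → P . P n], [C → P .], [P → . ,] }  — shift, reduce
  I5: { [C → P P . n] }  — shift
  I6: { [C → P P n .] }  — reduce
  I7: { [C → ) P . C], [C → . ) P C], [C → . P P n], [C → . P], [P → . ,] }  — shift
  I8: { [C → ) P C .] }  — reduce

Conflict in state I4:
  Shift-reduce conflict between [C → P .] and [P → . ,]
So the grammar is NOT LR(0).

Answer: No. Shift-reduce conflict between [C → P .] and [P → . ,]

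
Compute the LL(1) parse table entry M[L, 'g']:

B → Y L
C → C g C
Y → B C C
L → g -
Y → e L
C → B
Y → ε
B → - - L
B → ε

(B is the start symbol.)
L → g -

To find M[L, 'g'], we find productions for L where 'g' is in the predict set (PREDICT(N → α) = (FIRST(α) \ {ε}) ∪ (FOLLOW(N) if α ⇒* ε)).

L → g -: PREDICT = { 'g' }
  'g' is in predict set, so this production goes in M[L, 'g']

M[L, 'g'] = L → g -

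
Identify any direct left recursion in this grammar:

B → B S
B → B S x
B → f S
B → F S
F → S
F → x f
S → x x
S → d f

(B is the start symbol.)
Yes, B is left-recursive

B → B S: LEFT RECURSIVE (starts with B)
B → B S x: LEFT RECURSIVE (starts with B)
B → f S: starts with f
B → F S: starts with F
F → S: starts with S
F → x f: starts with x
S → x x: starts with x
S → d f: starts with d

The grammar has direct left recursion on: B.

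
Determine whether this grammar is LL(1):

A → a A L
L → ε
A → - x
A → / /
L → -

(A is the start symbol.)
Relevant sets:
  FOLLOW(L) = { $, '-' }

For A:
  PREDICT(A → a A L) = { 'a' }
  PREDICT(A → '-' x) = { '-' }
  PREDICT(A → '/' '/') = { '/' }
For L:
  PREDICT(L → ε) = { $, '-' }
  PREDICT(L → '-') = { '-' }

Conflict found: Predict set conflict for L: { '-' }
The grammar is NOT LL(1).

Answer: No. Predict set conflict for L: { '-' }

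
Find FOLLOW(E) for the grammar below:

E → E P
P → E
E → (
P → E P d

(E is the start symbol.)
{ $, '(', 'd' }

E is the start symbol, so $ ∈ FOLLOW(E).
In E → E P: E is followed by P, add FIRST(P) \ {ε} = { '(' }
In P → E: E is at the end, add FOLLOW(P)
In P → E P d: E is followed by P d, add FIRST(P d) \ {ε} = { '(' }

The FOLLOW sets referred to above (computed the same way, to a fixed point):
  FOLLOW(P) = { $, '(', 'd' }

Taking the union: FOLLOW(E) = { $, '(', 'd' }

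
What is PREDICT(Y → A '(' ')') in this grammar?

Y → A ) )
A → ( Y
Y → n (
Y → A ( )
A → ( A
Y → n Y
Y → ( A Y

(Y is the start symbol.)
{ '(' }

PREDICT(Y → A '(' ')') = (FIRST(RHS) \ {ε}) ∪ (FOLLOW(Y) if ε ∈ FIRST(RHS), i.e. RHS ⇒* ε)
FIRST(A) = { '(' }
FIRST(A '(' ')') = { '(' }
ε ∉ FIRST(A '(' ')'), so FOLLOW(Y) is not added.
PREDICT(Y → A '(' ')') = { '(' }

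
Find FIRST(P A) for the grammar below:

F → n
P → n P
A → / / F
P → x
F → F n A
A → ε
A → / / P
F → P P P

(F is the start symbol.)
{ 'n', 'x' }

FIRST sets of the non-terminals involved (from the grammar, by fixed-point iteration):
  FIRST(P) = { 'n', 'x' }

To compute FIRST(P A), process the symbols left to right:
Symbol P is a non-terminal. Add FIRST(P) \ {ε} = { 'n', 'x' }
P is not nullable (ε ∉ FIRST(P)), so stop here.
FIRST(P A) = { 'n', 'x' }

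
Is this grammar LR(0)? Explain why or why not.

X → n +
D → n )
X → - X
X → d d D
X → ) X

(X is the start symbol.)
Yes, the grammar is LR(0)

A grammar is LR(0) if no state in the canonical LR(0) collection has:
  - both a shift item (dot before a terminal) and a complete item (shift-reduce conflict), or
  - two or more complete items (reduce-reduce conflict; the accept item [X' → X .] counts as a complete item here).

Augment with X' → X and build the canonical LR(0) collection (I0 = CLOSURE({[X' → . X]}), then GOTO on every symbol after a dot until no new states appear). It has 13 states:
  I0: { [X → . ) X], [X → . - X], [X → . d d D], [X → . n +], [X' → . X] }  — shift
  I1: { [X → ) . X], [X → . ) X], [X → . - X], [X → . d d D], [X → . n +] }  — shift
  I2: { [X → - . X], [X → . ) X], [X → . - X], [X → . d d D], [X → . n +] }  — shift
  I3: { [X' → X .] }  — accept
  I4: { [X → d . d D] }  — shift
  I5: { [X → n . +] }  — shift
  I6: { [X → n + .] }  — reduce
  I7: { [D → . n )], [X → d d . D] }  — shift
  I8: { [X → d d D .] }  — reduce
  I9: { [D → n . )] }  — shift
  I10: { [D → n ) .] }  — reduce
  I11: { [X → - X .] }  — reduce
  I12: { [X → ) X .] }  — reduce

Every state is either a pure shift/goto state or contains exactly one complete item and nothing to shift — no conflicts. The grammar is LR(0).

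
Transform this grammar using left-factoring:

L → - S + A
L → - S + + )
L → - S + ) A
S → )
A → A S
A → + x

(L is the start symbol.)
L → - S + L'
L' → A
L' → + )
L' → ) A
S → )
A → A S
A → + x

Left-factoring transforms A → αβ₁ | αβ₂ into A → αA' and A' → β₁ | β₂
(α is the longest common prefix among the alternatives). Repeat until
no nonterminal has two alternatives with a common prefix.

Round 1: L has alternatives sharing prefix '- S +'. Introduce L': L → - S + L'
  Add: L' → A
  Add: L' → + )
  Add: L' → ) A

No remaining common prefixes — done.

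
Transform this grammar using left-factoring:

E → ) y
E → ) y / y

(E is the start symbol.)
E → ) y E'
E' → ε
E' → / y

Left-factoring transforms A → αβ₁ | αβ₂ into A → αA' and A' → β₁ | β₂
(α is the longest common prefix among the alternatives). Repeat until
no nonterminal has two alternatives with a common prefix.

Round 1: E has alternatives sharing prefix ') y'. Introduce E': E → ) y E'
  Add: E' → ε
  Add: E' → / y

No remaining common prefixes — done.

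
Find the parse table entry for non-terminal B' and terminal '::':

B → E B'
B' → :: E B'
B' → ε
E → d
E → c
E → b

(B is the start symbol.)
B' → :: E B'

To find M[B', '::'], we find productions for B' where '::' is in the predict set (PREDICT(N → α) = (FIRST(α) \ {ε}) ∪ (FOLLOW(N) if α ⇒* ε)).

Relevant sets:
  FOLLOW(B') = { $ }

B' → :: E B': PREDICT = { '::' }
  '::' is in predict set, so this production goes in M[B', '::']
B' → ε: PREDICT = { $ }

M[B', '::'] = B' → :: E B'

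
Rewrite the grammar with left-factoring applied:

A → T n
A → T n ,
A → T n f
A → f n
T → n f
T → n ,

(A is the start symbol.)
A → T n A'
A' → ε
A' → ,
A' → f
A → f n
T → n T'
T' → f
T' → ,

Left-factoring transforms A → αβ₁ | αβ₂ into A → αA' and A' → β₁ | β₂
(α is the longest common prefix among the alternatives). Repeat until
no nonterminal has two alternatives with a common prefix.

Round 1: A has alternatives sharing prefix 'T n'. Introduce A': A → T n A'
  Add: A' → ε
  Add: A' → ,
  Add: A' → f

Round 2: T has alternatives sharing prefix 'n'. Introduce T': T → n T'
  Add: T' → f
  Add: T' → ,

No remaining common prefixes — done.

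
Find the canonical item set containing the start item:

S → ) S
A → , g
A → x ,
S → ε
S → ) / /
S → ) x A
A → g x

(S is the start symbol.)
{ [S → . ) / /], [S → . ) S], [S → . ) x A], [S → .], [S' → . S] }

First, augment the grammar with S' → S
I₀ = CLOSURE({ [S' → . S] }):
  [S' → . S] has the dot before S: add [S → . ) S], [S → .], [S → . ) / /], [S → . ) x A]
No further items can be added.

I₀ = { [S → . ) / /], [S → . ) S], [S → . ) x A], [S → .], [S' → . S] }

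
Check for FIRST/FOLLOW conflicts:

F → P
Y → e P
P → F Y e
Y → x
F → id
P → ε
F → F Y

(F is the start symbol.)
A FIRST/FOLLOW conflict occurs when a non-terminal N has a nullable alternative N → β (β ⇒* ε) and another alternative N → α with FIRST(α) ∩ FOLLOW(N) ≠ ∅: on such a lookahead the parser cannot decide between expanding α and letting N vanish via β.

Nullable non-terminals: F, P.
FIRST sets used below: FIRST(P) = { 'e', 'id', 'x', ε }, FIRST(F) = { 'e', 'id', 'x', ε }, FIRST(Y) = { 'e', 'x' }

F: nullable alternative(s) F → P; FOLLOW(F) = { $, 'e', 'x' }
  F → P: FIRST \ {ε} = { 'e', 'id', 'x' } — this is the only nullable alternative, skip
  F → id: FIRST \ {ε} = { 'id' } — disjoint from FOLLOW(F)
  F → F Y: FIRST \ {ε} = { 'e', 'id', 'x' } — overlaps FOLLOW(F) on { 'e', 'x' }: CONFLICT

P: nullable alternative(s) P → ε; FOLLOW(P) = { $, 'e', 'x' }
  P → F Y e: FIRST \ {ε} = { 'e', 'id', 'x' } — overlaps FOLLOW(P) on { 'e', 'x' }: CONFLICT
  P → ε: FIRST \ {ε} = { } — this is the only nullable alternative, skip

Y has no nullable alternative, so no FIRST/FOLLOW check is needed there.

So the grammar has 2 FIRST/FOLLOW conflicts (marked CONFLICT above).

Answer: Yes. F → F Y with FOLLOW(F) on { 'e', 'x' }; P → F Y e with FOLLOW(P) on { 'e', 'x' }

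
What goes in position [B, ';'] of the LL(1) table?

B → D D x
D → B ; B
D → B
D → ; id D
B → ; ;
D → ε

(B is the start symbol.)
To find M[B, ';'], we find productions for B where ';' is in the predict set (PREDICT(N → α) = (FIRST(α) \ {ε}) ∪ (FOLLOW(N) if α ⇒* ε)).

Relevant sets:
  FIRST(D) = { ';', 'x', ε }

B → D D x: PREDICT = { ';', 'x' }
  ';' is in predict set, so this production goes in M[B, ';']
B → ; ;: PREDICT = { ';' }
  ';' is in predict set, so this production goes in M[B, ';']

M[B, ';'] = B → D D x, B → ; ;  (a multiply-defined cell — the grammar is not LL(1))

Answer: B → D D x, B → ; ;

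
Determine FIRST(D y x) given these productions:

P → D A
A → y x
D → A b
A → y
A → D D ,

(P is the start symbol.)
{ 'y' }

FIRST sets of the non-terminals involved (from the grammar, by fixed-point iteration):
  FIRST(D) = { 'y' }

To compute FIRST(D y x), process the symbols left to right:
Symbol D is a non-terminal. Add FIRST(D) \ {ε} = { 'y' }
D is not nullable (ε ∉ FIRST(D)), so stop here.
FIRST(D y x) = { 'y' }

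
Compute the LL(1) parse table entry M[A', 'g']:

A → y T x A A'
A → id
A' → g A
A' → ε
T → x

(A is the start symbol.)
To find M[A', 'g'], we find productions for A' where 'g' is in the predict set (PREDICT(N → α) = (FIRST(α) \ {ε}) ∪ (FOLLOW(N) if α ⇒* ε)).

Relevant sets:
  FOLLOW(A') = { $, 'g' }

A' → g A: PREDICT = { 'g' }
  'g' is in predict set, so this production goes in M[A', 'g']
A' → ε: PREDICT = { $, 'g' }
  'g' is in predict set, so this production goes in M[A', 'g']

M[A', 'g'] = A' → g A, A' → ε  (a multiply-defined cell — the grammar is not LL(1))

Answer: A' → g A, A' → ε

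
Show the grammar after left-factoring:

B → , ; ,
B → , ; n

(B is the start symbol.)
Left-factoring transforms A → αβ₁ | αβ₂ into A → αA' and A' → β₁ | β₂
(α is the longest common prefix among the alternatives). Repeat until
no nonterminal has two alternatives with a common prefix.

Round 1: B has alternatives sharing prefix ', ;'. Introduce B': B → , ; B'
  Add: B' → ,
  Add: B' → n

No remaining common prefixes — done.

Resulting grammar:
B → , ; B'
B' → ,
B' → n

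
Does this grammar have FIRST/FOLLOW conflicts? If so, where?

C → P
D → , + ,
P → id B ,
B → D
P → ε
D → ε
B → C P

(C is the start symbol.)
Yes. D → ',' '+' ',' with FOLLOW(D) on { ',' }; P → id B ',' with FOLLOW(P) on { 'id' }; B → D with FOLLOW(B) on { ',' }

Nullable non-terminals: B, C, D, P.
FIRST sets used below: FIRST(D) = { ',', ε }, FIRST(C) = { 'id', ε }, FIRST(P) = { 'id', ε }

B: nullable alternative(s) B → D, B → C P; FOLLOW(B) = { ',' }
  B → D: FIRST \ {ε} = { ',' } — overlaps FOLLOW(B) on { ',' }: CONFLICT
  B → C P: FIRST \ {ε} = { 'id' } — disjoint from FOLLOW(B)
C has a nullable alternative but only one production, so nothing to check.

D: nullable alternative(s) D → ε; FOLLOW(D) = { ',' }
  D → , + ,: FIRST \ {ε} = { ',' } — overlaps FOLLOW(D) on { ',' }: CONFLICT
  D → ε: FIRST \ {ε} = { } — this is the only nullable alternative, skip

P: nullable alternative(s) P → ε; FOLLOW(P) = { $, ',', 'id' }
  P → id B ,: FIRST \ {ε} = { 'id' } — overlaps FOLLOW(P) on { 'id' }: CONFLICT
  P → ε: FIRST \ {ε} = { } — this is the only nullable alternative, skip

So the grammar has 3 FIRST/FOLLOW conflicts (marked CONFLICT above).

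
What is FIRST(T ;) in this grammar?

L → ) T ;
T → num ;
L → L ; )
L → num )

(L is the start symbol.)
FIRST sets of the non-terminals involved (from the grammar, by fixed-point iteration):
  FIRST(T) = { 'num' }

To compute FIRST(T ;), process the symbols left to right:
Symbol T is a non-terminal. Add FIRST(T) \ {ε} = { 'num' }
T is not nullable (ε ∉ FIRST(T)), so stop here.
FIRST(T ;) = { 'num' }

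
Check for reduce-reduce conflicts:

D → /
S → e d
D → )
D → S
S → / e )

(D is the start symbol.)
No reduce-reduce conflicts

Augment with D' → D and build the canonical LR(0) collection (I0 = CLOSURE({[D' → . D]}), then GOTO on every symbol after a dot until no new states appear). It has 9 states:
  I0: { [D → . )], [D → . /], [D → . S], [D' → . D], [S → . / e )], [S → . e d] }  — shift
  I1: { [D → ) .] }  — reduce
  I2: { [D → / .], [S → / . e )] }  — shift, reduce
  I3: { [D' → D .] }  — accept
  I4: { [D → S .] }  — reduce
  I5: { [S → e . d] }  — shift
  I6: { [S → e d .] }  — reduce
  I7: { [S → / e . )] }  — shift
  I8: { [S → / e ) .] }  — reduce

No state contains more than one complete item.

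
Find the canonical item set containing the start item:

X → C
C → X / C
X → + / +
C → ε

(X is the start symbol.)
{ [C → . X / C], [C → .], [X → . + / +], [X → . C], [X' → . X] }

First, augment the grammar with X' → X
I₀ = CLOSURE({ [X' → . X] }):
  [X' → . X] has the dot before X: add [X → . C], [X → . + / +]
  [X → . C] has the dot before C: add [C → . X / C], [C → .]
No further items can be added.

I₀ = { [C → . X / C], [C → .], [X → . + / +], [X → . C], [X' → . X] }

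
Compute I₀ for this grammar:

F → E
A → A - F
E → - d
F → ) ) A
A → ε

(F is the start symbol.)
{ [E → . - d], [F → . ) ) A], [F → . E], [F' → . F] }

First, augment the grammar with F' → F
I₀ = CLOSURE({ [F' → . F] }):
  [F' → . F] has the dot before F: add [F → . E], [F → . ) ) A]
  [F → . E] has the dot before E: add [E → . - d]
No further items can be added.

I₀ = { [E → . - d], [F → . ) ) A], [F → . E], [F' → . F] }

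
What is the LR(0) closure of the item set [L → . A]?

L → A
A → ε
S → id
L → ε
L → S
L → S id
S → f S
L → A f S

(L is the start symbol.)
Start with: [L → . A]
  [L → . A] has the dot before A: add [A → .]
No further items can be added.

CLOSURE = { [A → .], [L → . A] }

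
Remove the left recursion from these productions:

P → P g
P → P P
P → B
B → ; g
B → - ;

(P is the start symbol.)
P → B P'
P' → g P'
P' → P P'
P' → ε
B → ; g
B → - ;

P is directly left-recursive. The standard transformation for
  A → A α₁ | ... | A α_m | β₁ | ... | β_n
is
  A  → β₁ A' | ... | β_n A'
  A' → α₁ A' | ... | α_m A' | ε

P → B becomes P → B P'
P → P g becomes P' → g P'
P → P P becomes P' → P P'
Add P' → ε

Productions for other non-terminals are unchanged:
  B → ; g
  B → - ;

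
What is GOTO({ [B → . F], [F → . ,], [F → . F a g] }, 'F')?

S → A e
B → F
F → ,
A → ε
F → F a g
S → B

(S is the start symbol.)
{ [B → F .], [F → F . a g] }

GOTO(I, 'F') = CLOSURE({ [A → αX.β] : [A → α.Xβ] ∈ I, X = 'F' })

Items with dot before 'F', with the dot advanced:
  [B → . F] → [B → F .]
  [F → . F a g] → [F → F . a g]
Closure adds nothing (no advanced item has the dot before a non-terminal).

GOTO = { [B → F .], [F → F . a g] }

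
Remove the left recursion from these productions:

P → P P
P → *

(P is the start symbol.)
P → * P'
P' → P P'
P' → ε

P is directly left-recursive. The standard transformation for
  A → A α₁ | ... | A α_m | β₁ | ... | β_n
is
  A  → β₁ A' | ... | β_n A'
  A' → α₁ A' | ... | α_m A' | ε

P → * becomes P → * P'
P → P P becomes P' → P P'
Add P' → ε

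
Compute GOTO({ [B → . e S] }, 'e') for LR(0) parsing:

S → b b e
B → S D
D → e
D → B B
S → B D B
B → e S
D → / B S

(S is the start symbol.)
{ [B → . S D], [B → . e S], [B → e . S], [S → . B D B], [S → . b b e] }

GOTO(I, 'e') = CLOSURE({ [A → αX.β] : [A → α.Xβ] ∈ I, X = 'e' })

Items with dot before 'e', with the dot advanced:
  [B → . e S] → [B → e . S]
Closure of the advanced items:
  [B → e . S] has the dot before S: add [S → . b b e], [S → . B D B]
  [S → . B D B] has the dot before B: add [B → . S D], [B → . e S]

GOTO = { [B → . S D], [B → . e S], [B → e . S], [S → . B D B], [S → . b b e] }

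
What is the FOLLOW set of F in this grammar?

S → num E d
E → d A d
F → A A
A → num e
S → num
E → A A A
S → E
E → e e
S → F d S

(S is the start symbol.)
{ 'd' }

In S → F d S: F is followed by d S, add FIRST(d S) \ {ε} = { 'd' }

Taking the union: FOLLOW(F) = { 'd' }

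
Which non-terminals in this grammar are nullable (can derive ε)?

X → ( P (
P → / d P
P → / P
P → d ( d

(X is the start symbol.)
None

There are no ε-productions, so no non-terminal can derive ε.
No non-terminals are nullable.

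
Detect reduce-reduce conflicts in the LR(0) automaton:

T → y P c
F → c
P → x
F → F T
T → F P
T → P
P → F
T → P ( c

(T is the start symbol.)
A reduce-reduce conflict occurs when an LR(0) state has two complete items [A → α .] and [B → β .] — both call for a reduction, and with no lookahead the parser cannot choose between them.

Augment with T' → T and build the canonical LR(0) collection (I0 = CLOSURE({[T' → . T]}), then GOTO on every symbol after a dot until no new states appear). It has 14 states:
  I0: { [F → . F T], [F → . c], [P → . F], [P → . x], [T → . F P], [T → . P ( c], [T → . P], [T → . y P c], [T' → . T] }  — shift
  I1: { [F → . F T], [F → . c], [F → F . T], [P → . F], [P → . x], [P → F .], [T → . F P], [T → . P ( c], [T → . P], [T → . y P c], [T → F . P] }  — shift, reduce
  I2: { [T → P . ( c], [T → P .] }  — shift, reduce
  I3: { [T' → T .] }  — accept
  I4: { [F → c .] }  — reduce
  I5: { [P → x .] }  — reduce
  I6: { [F → . F T], [F → . c], [P → . F], [P → . x], [T → y . P c] }  — shift
  I7: { [F → . F T], [F → . c], [F → F . T], [P → . F], [P → . x], [P → F .], [T → . F P], [T → . P ( c], [T → . P], [T → . y P c] }  — shift, reduce
  I8: { [T → y P . c] }  — shift
  I9: { [T → y P c .] }  — reduce
  I10: { [F → F T .] }  — reduce
  I11: { [T → P ( . c] }  — shift
  I12: { [T → P ( c .] }  — reduce
  I13: { [T → F P .], [T → P . ( c], [T → P .] }  — shift, 2 reduces

I13 contains complete items [T → F P .], [T → P .] — reduce-reduce conflict.

Answer: Yes — I13: [T → F P .] vs [T → P .]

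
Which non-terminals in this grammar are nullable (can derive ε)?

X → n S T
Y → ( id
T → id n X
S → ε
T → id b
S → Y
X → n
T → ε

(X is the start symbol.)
A non-terminal is nullable if it can derive ε (the empty string): either it has an ε-production, or it has a production whose right-hand side consists entirely of nullable non-terminals.

ε-productions: S → ε, T → ε
So S, T are immediately nullable.
No further non-terminal can be added: every production for the remaining non-terminals contains a terminal or a non-nullable non-terminal.
Nullable = { 'S', 'T' }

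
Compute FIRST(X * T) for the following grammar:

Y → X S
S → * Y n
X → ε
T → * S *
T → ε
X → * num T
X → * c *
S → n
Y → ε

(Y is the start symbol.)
FIRST sets of the non-terminals involved (from the grammar, by fixed-point iteration):
  FIRST(X) = { '*', ε }

To compute FIRST(X * T), process the symbols left to right:
Symbol X is a non-terminal. Add FIRST(X) \ {ε} = { '*' }
X is nullable (ε ∈ FIRST(X)), continue to the next symbol.
Symbol * is a terminal. Add '*' and stop.
FIRST(X * T) = { '*' }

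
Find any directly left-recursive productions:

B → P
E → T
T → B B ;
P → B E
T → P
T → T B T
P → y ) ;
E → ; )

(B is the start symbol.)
Yes, T is left-recursive

Direct left recursion occurs when N → N α for some non-terminal N (the right-hand side begins with the left-hand side itself).

B → P: starts with P
E → T: starts with T
T → B B ;: starts with B
P → B E: starts with B
T → P: starts with P
T → T B T: LEFT RECURSIVE (starts with T)
P → y ) ;: starts with y
E → ; ): starts with ';'

The grammar has direct left recursion on: T.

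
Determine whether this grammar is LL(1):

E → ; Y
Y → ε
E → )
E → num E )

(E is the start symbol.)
Yes, the grammar is LL(1).

A grammar is LL(1) if for each non-terminal N with multiple productions, the predict sets of those productions are pairwise disjoint, where PREDICT(N → α) = (FIRST(α) \ {ε}) ∪ (FOLLOW(N) if α ⇒* ε).

For E:
  PREDICT(E → ';' Y) = { ';' }
  PREDICT(E → ')') = { ')' }
  PREDICT(E → num E ')') = { 'num' }
Y has a single production, so nothing to check there.

All predict sets are disjoint. The grammar IS LL(1).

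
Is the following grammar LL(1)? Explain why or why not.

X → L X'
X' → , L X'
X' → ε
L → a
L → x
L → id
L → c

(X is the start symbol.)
A grammar is LL(1) if for each non-terminal N with multiple productions, the predict sets of those productions are pairwise disjoint, where PREDICT(N → α) = (FIRST(α) \ {ε}) ∪ (FOLLOW(N) if α ⇒* ε).

Relevant sets:
  FOLLOW(X') = { $ }

For X':
  PREDICT(X' → ',' L X') = { ',' }
  PREDICT(X' → ε) = { $ }
For L:
  PREDICT(L → a) = { 'a' }
  PREDICT(L → x) = { 'x' }
  PREDICT(L → id) = { 'id' }
  PREDICT(L → c) = { 'c' }
X has a single production, so nothing to check there.

All predict sets are disjoint. The grammar IS LL(1).

Answer: Yes, the grammar is LL(1).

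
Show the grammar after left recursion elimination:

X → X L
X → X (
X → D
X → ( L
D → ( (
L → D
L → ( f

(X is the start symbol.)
X → D X'
X → ( L X'
X' → L X'
X' → ( X'
X' → ε
D → ( (
L → D
L → ( f

X is directly left-recursive. The standard transformation for
  A → A α₁ | ... | A α_m | β₁ | ... | β_n
is
  A  → β₁ A' | ... | β_n A'
  A' → α₁ A' | ... | α_m A' | ε

X → D becomes X → D X'
X → ( L becomes X → ( L X'
X → X L becomes X' → L X'
X → X ( becomes X' → ( X'
Add X' → ε

Productions for other non-terminals are unchanged:
  D → ( (
  L → D
  L → ( f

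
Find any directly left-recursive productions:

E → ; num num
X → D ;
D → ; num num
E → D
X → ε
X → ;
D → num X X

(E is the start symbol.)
E → ; num num: starts with ';'
X → D ;: starts with D
D → ; num num: starts with ';'
E → D: starts with D
X → ε: starts with ε
X → ;: starts with ';'
D → num X X: starts with num

No direct left recursion found.

Answer: No direct left recursion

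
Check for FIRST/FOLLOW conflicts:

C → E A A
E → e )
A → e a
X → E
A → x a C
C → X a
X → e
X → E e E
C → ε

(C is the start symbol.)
Yes. C → E A A with FOLLOW(C) on { 'e' }; C → X a with FOLLOW(C) on { 'e' }

A FIRST/FOLLOW conflict occurs when a non-terminal N has a nullable alternative N → β (β ⇒* ε) and another alternative N → α with FIRST(α) ∩ FOLLOW(N) ≠ ∅: on such a lookahead the parser cannot decide between expanding α and letting N vanish via β.

Nullable non-terminals: C.
FIRST sets used below: FIRST(E) = { 'e' }, FIRST(X) = { 'e' }

C: nullable alternative(s) C → ε; FOLLOW(C) = { $, 'e', 'x' }
  C → E A A: FIRST \ {ε} = { 'e' } — overlaps FOLLOW(C) on { 'e' }: CONFLICT
  C → X a: FIRST \ {ε} = { 'e' } — overlaps FOLLOW(C) on { 'e' }: CONFLICT
  C → ε: FIRST \ {ε} = { } — this is the only nullable alternative, skip

A, E, X have no nullable alternative, so no FIRST/FOLLOW check is needed there.

So the grammar has 2 FIRST/FOLLOW conflicts (marked CONFLICT above).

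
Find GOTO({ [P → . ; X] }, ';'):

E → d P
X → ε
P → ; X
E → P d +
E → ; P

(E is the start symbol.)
{ [P → ; . X], [X → .] }

GOTO(I, ';') = CLOSURE({ [A → αX.β] : [A → α.Xβ] ∈ I, X = ';' })

Items with dot before ';', with the dot advanced:
  [P → . ; X] → [P → ; . X]
Closure of the advanced items:
  [P → ; . X] has the dot before X: add [X → .]

GOTO = { [P → ; . X], [X → .] }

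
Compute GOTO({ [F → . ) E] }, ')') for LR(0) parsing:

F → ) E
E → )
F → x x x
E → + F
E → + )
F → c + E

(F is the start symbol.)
GOTO(I, ')') = CLOSURE({ [A → αX.β] : [A → α.Xβ] ∈ I, X = ')' })

Items with dot before ')', with the dot advanced:
  [F → . ) E] → [F → ) . E]
Closure of the advanced items:
  [F → ) . E] has the dot before E: add [E → . )], [E → . + F], [E → . + )]

GOTO = { [E → . )], [E → . + )], [E → . + F], [F → ) . E] }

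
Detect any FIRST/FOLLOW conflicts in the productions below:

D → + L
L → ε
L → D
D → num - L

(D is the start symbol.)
Nullable non-terminals: L.
FIRST sets used below: FIRST(D) = { '+', 'num' }

L: nullable alternative(s) L → ε; FOLLOW(L) = { $ }
  L → ε: FIRST \ {ε} = { } — this is the only nullable alternative, skip
  L → D: FIRST \ {ε} = { '+', 'num' } — disjoint from FOLLOW(L)

D has no nullable alternative, so no FIRST/FOLLOW check is needed there.

No FIRST/FOLLOW conflicts found.

Answer: No FIRST/FOLLOW conflicts.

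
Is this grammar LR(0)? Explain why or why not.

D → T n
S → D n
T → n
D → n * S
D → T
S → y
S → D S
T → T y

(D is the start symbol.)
Augment with D' → D and build the canonical LR(0) collection (I0 = CLOSURE({[D' → . D]}), then GOTO on every symbol after a dot until no new states appear). It has 12 states:
  I0: { [D → . T n], [D → . T], [D → . n * S], [D' → . D], [T → . T y], [T → . n] }  — shift
  I1: { [D' → D .] }  — accept
  I2: { [D → T . n], [D → T .], [T → T . y] }  — shift, reduce
  I3: { [D → n . * S], [T → n .] }  — shift, reduce
  I4: { [D → . T n], [D → . T], [D → . n * S], [D → n * . S], [S → . D S], [S → . D n], [S → . y], [T → . T y], [T → . n] }  — shift
  I5: { [D → . T n], [D → . T], [D → . n * S], [S → . D S], [S → . D n], [S → . y], [S → D . S], [S → D . n], [T → . T y], [T → . n] }  — shift
  I6: { [D → n * S .] }  — reduce
  I7: { [S → y .] }  — reduce
  I8: { [S → D S .] }  — reduce
  I9: { [D → n . * S], [S → D n .], [T → n .] }  — shift, 2 reduces
  I10: { [D → T n .] }  — reduce
  I11: { [T → T y .] }  — reduce

Conflict in state I2:
  Shift-reduce conflict between [D → T .] and [D → T . n]
So the grammar is NOT LR(0).

Answer: No. Shift-reduce conflict between [D → T .] and [D → T . n]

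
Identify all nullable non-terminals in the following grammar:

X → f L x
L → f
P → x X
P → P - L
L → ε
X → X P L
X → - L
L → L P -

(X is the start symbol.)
{ 'L' }

A non-terminal is nullable if it can derive ε (the empty string): either it has an ε-production, or it has a production whose right-hand side consists entirely of nullable non-terminals.

ε-productions: L → ε
So L is immediately nullable.
No further non-terminal can be added: every production for the remaining non-terminals contains a terminal or a non-nullable non-terminal.
Nullable = { 'L' }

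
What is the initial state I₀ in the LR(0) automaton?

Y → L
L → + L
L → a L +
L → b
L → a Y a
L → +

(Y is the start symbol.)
{ [L → . + L], [L → . +], [L → . a L +], [L → . a Y a], [L → . b], [Y → . L], [Y' → . Y] }

First, augment the grammar with Y' → Y
I₀ = CLOSURE({ [Y' → . Y] }):
  [Y' → . Y] has the dot before Y: add [Y → . L]
  [Y → . L] has the dot before L: add [L → . + L], [L → . a L +], [L → . b], [L → . a Y a], [L → . +]
No further items can be added.

I₀ = { [L → . + L], [L → . +], [L → . a L +], [L → . a Y a], [L → . b], [Y → . L], [Y' → . Y] }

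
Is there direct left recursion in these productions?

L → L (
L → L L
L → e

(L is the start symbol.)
Yes, L is left-recursive

L → L (: LEFT RECURSIVE (starts with L)
L → L L: LEFT RECURSIVE (starts with L)
L → e: starts with e

The grammar has direct left recursion on: L.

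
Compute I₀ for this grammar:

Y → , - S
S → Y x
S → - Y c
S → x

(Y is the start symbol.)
{ [Y → . , - S], [Y' → . Y] }

First, augment the grammar with Y' → Y
I₀ = CLOSURE({ [Y' → . Y] }):
  [Y' → . Y] has the dot before Y: add [Y → . , - S]
No further items can be added.

I₀ = { [Y → . , - S], [Y' → . Y] }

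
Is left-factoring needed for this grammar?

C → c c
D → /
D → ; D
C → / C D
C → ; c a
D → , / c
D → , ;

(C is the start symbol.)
Left-factoring is needed when two productions for the same non-terminal
share a common prefix on the right-hand side.

Productions for C:
  C → c c
  C → / C D
  C → ; c a
Productions for D:
  D → /
  D → ; D
  D → , / c
  D → , ;

Found common prefix ',' in productions for D

Answer: Yes, D has productions with common prefix ','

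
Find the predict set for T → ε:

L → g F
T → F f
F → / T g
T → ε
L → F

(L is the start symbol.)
{ 'g' }

PREDICT(T → ε) = (FIRST(RHS) \ {ε}) ∪ (FOLLOW(T) if ε ∈ FIRST(RHS), i.e. RHS ⇒* ε)
The right-hand side is ε (FIRST(ε) = { ε }), so the predict set is FOLLOW(T) = { 'g' }
PREDICT(T → ε) = { 'g' }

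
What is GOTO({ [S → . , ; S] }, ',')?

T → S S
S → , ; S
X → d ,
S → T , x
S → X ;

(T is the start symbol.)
{ [S → , . ; S] }

GOTO(I, ',') = CLOSURE({ [A → αX.β] : [A → α.Xβ] ∈ I, X = ',' })

Items with dot before ',', with the dot advanced:
  [S → . , ; S] → [S → , . ; S]
Closure adds nothing (no advanced item has the dot before a non-terminal).

GOTO = { [S → , . ; S] }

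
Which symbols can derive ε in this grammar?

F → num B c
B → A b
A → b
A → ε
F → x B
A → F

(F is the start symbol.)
ε-productions: A → ε
So A is immediately nullable.
No further non-terminal can be added: every production for the remaining non-terminals contains a terminal or a non-nullable non-terminal.
Nullable = { 'A' }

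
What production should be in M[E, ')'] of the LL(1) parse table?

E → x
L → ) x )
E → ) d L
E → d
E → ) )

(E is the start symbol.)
E → ) d L, E → ) )

To find M[E, ')'], we find productions for E where ')' is in the predict set (PREDICT(N → α) = (FIRST(α) \ {ε}) ∪ (FOLLOW(N) if α ⇒* ε)).

E → x: PREDICT = { 'x' }
E → ) d L: PREDICT = { ')' }
  ')' is in predict set, so this production goes in M[E, ')']
E → d: PREDICT = { 'd' }
E → ) ): PREDICT = { ')' }
  ')' is in predict set, so this production goes in M[E, ')']

M[E, ')'] = E → ) d L, E → ) )  (a multiply-defined cell — the grammar is not LL(1))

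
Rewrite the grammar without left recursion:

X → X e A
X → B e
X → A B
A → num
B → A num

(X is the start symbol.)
X → B e X'
X → A B X'
X' → e A X'
X' → ε
A → num
B → A num

X is directly left-recursive. The standard transformation for
  A → A α₁ | ... | A α_m | β₁ | ... | β_n
is
  A  → β₁ A' | ... | β_n A'
  A' → α₁ A' | ... | α_m A' | ε

X → B e becomes X → B e X'
X → A B becomes X → A B X'
X → X e A becomes X' → e A X'
Add X' → ε

Productions for other non-terminals are unchanged:
  A → num
  B → A num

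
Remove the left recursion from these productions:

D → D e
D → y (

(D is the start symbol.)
D → y ( D'
D' → e D'
D' → ε

D is directly left-recursive. The standard transformation for
  A → A α₁ | ... | A α_m | β₁ | ... | β_n
is
  A  → β₁ A' | ... | β_n A'
  A' → α₁ A' | ... | α_m A' | ε

D → y ( becomes D → y ( D'
D → D e becomes D' → e D'
Add D' → ε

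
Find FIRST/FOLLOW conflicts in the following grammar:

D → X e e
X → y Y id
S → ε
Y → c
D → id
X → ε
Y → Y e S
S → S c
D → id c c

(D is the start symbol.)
Yes. S → S c with FOLLOW(S) on { 'c' }

A FIRST/FOLLOW conflict occurs when a non-terminal N has a nullable alternative N → β (β ⇒* ε) and another alternative N → α with FIRST(α) ∩ FOLLOW(N) ≠ ∅: on such a lookahead the parser cannot decide between expanding α and letting N vanish via β.

Nullable non-terminals: S, X.
FIRST sets used below: FIRST(S) = { 'c', ε }

S: nullable alternative(s) S → ε; FOLLOW(S) = { 'c', 'e', 'id' }
  S → ε: FIRST \ {ε} = { } — this is the only nullable alternative, skip
  S → S c: FIRST \ {ε} = { 'c' } — overlaps FOLLOW(S) on { 'c' }: CONFLICT

X: nullable alternative(s) X → ε; FOLLOW(X) = { 'e' }
  X → y Y id: FIRST \ {ε} = { 'y' } — disjoint from FOLLOW(X)
  X → ε: FIRST \ {ε} = { } — this is the only nullable alternative, skip

D, Y have no nullable alternative, so no FIRST/FOLLOW check is needed there.

So the grammar has 1 FIRST/FOLLOW conflict (marked CONFLICT above).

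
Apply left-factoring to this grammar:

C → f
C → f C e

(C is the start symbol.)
Left-factoring transforms A → αβ₁ | αβ₂ into A → αA' and A' → β₁ | β₂
(α is the longest common prefix among the alternatives). Repeat until
no nonterminal has two alternatives with a common prefix.

Round 1: C has alternatives sharing prefix 'f'. Introduce C': C → f C'
  Add: C' → ε
  Add: C' → C e

No remaining common prefixes — done.

Resulting grammar:
C → f C'
C' → ε
C' → C e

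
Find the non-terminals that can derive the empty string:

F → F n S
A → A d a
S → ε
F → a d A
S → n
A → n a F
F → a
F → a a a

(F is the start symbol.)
{ 'S' }

A non-terminal is nullable if it can derive ε (the empty string): either it has an ε-production, or it has a production whose right-hand side consists entirely of nullable non-terminals.

ε-productions: S → ε
So S is immediately nullable.
No further non-terminal can be added: every production for the remaining non-terminals contains a terminal or a non-nullable non-terminal.
Nullable = { 'S' }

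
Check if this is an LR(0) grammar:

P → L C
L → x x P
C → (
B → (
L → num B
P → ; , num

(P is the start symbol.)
A grammar is LR(0) if no state in the canonical LR(0) collection has:
  - both a shift item (dot before a terminal) and a complete item (shift-reduce conflict), or
  - two or more complete items (reduce-reduce conflict; the accept item [P' → P .] counts as a complete item here).

Augment with P' → P and build the canonical LR(0) collection (I0 = CLOSURE({[P' → . P]}), then GOTO on every symbol after a dot until no new states appear). It has 14 states:
  I0: { [L → . num B], [L → . x x P], [P → . ; , num], [P → . L C], [P' → . P] }  — shift
  I1: { [P → ; . , num] }  — shift
  I2: { [C → . (], [P → L . C] }  — shift
  I3: { [P' → P .] }  — accept
  I4: { [B → . (], [L → num . B] }  — shift
  I5: { [L → x . x P] }  — shift
  I6: { [L → . num B], [L → . x x P], [L → x x . P], [P → . ; , num], [P → . L C] }  — shift
  I7: { [L → x x P .] }  — reduce
  I8: { [B → ( .] }  — reduce
  I9: { [L → num B .] }  — reduce
  I10: { [C → ( .] }  — reduce
  I11: { [P → L C .] }  — reduce
  I12: { [P → ; , . num] }  — shift
  I13: { [P → ; , num .] }  — reduce

Every state is either a pure shift/goto state or contains exactly one complete item and nothing to shift — no conflicts. The grammar is LR(0).

Answer: Yes, the grammar is LR(0)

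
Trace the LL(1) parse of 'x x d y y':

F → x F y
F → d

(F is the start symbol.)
LL(1) parsing maintains a stack (initially the start symbol over $) and the input. At each step: if the stack top is a terminal, match it against the current input token; if it is a non-terminal N, replace it with the RHS of M[N, lookahead] (the unique production whose predict set contains the lookahead).

Stack is shown with the top on the left.

Stack      Input        Action
------------------------------
F $        x x d y y $  output F → x F y
x F y $    x x d y y $  match 'x'
F y $      x d y y $    output F → x F y
x F y y $  x d y y $    match 'x'
F y y $    d y y $      output F → d
d y y $    d y y $      match 'd'
y y $      y y $        match 'y'
y $        y $          match 'y'
$          $            accept

The string is accepted.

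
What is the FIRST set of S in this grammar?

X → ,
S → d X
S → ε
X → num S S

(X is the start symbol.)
To compute FIRST(S), examine every production with S on the left-hand side, reading each right-hand side left to right until a non-nullable symbol is reached.

From S → d X:
  - d is a terminal: add 'd' and stop
From S → ε:
  - ε-production, so ε ∈ FIRST(S)

Collecting: FIRST(S) = { 'd', ε }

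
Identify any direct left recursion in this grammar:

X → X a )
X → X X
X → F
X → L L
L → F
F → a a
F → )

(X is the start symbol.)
Yes, X is left-recursive

Direct left recursion occurs when N → N α for some non-terminal N (the right-hand side begins with the left-hand side itself).

X → X a ): LEFT RECURSIVE (starts with X)
X → X X: LEFT RECURSIVE (starts with X)
X → F: starts with F
X → L L: starts with L
L → F: starts with F
F → a a: starts with a
F → ): starts with ')'

The grammar has direct left recursion on: X.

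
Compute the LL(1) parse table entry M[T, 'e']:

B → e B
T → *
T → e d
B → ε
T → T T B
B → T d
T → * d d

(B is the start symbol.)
T → e d, T → T T B

To find M[T, 'e'], we find productions for T where 'e' is in the predict set (PREDICT(N → α) = (FIRST(α) \ {ε}) ∪ (FOLLOW(N) if α ⇒* ε)).

Relevant sets:
  FIRST(T) = { '*', 'e' }

T → *: PREDICT = { '*' }
T → e d: PREDICT = { 'e' }
  'e' is in predict set, so this production goes in M[T, 'e']
T → T T B: PREDICT = { '*', 'e' }
  'e' is in predict set, so this production goes in M[T, 'e']
T → * d d: PREDICT = { '*' }

M[T, 'e'] = T → e d, T → T T B  (a multiply-defined cell — the grammar is not LL(1))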